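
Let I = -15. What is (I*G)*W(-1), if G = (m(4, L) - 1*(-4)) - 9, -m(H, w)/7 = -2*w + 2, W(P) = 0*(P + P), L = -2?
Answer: 0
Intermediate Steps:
W(P) = 0 (W(P) = 0*(2*P) = 0)
m(H, w) = -14 + 14*w (m(H, w) = -7*(-2*w + 2) = -7*(2 - 2*w) = -14 + 14*w)
G = -47 (G = ((-14 + 14*(-2)) - 1*(-4)) - 9 = ((-14 - 28) + 4) - 9 = (-42 + 4) - 9 = -38 - 9 = -47)
(I*G)*W(-1) = -15*(-47)*0 = 705*0 = 0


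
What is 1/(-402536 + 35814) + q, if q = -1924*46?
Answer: -32456363889/366722 ≈ -88504.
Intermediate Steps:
q = -88504
1/(-402536 + 35814) + q = 1/(-402536 + 35814) - 88504 = 1/(-366722) - 88504 = -1/366722 - 88504 = -32456363889/366722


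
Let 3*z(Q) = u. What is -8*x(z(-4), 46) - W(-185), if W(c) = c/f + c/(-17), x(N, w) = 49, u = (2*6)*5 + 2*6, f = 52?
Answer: -353003/884 ≈ -399.32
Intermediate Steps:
u = 72 (u = 12*5 + 12 = 60 + 12 = 72)
z(Q) = 24 (z(Q) = (⅓)*72 = 24)
W(c) = -35*c/884 (W(c) = c/52 + c/(-17) = c*(1/52) + c*(-1/17) = c/52 - c/17 = -35*c/884)
-8*x(z(-4), 46) - W(-185) = -8*49 - (-35)*(-185)/884 = -392 - 1*6475/884 = -392 - 6475/884 = -353003/884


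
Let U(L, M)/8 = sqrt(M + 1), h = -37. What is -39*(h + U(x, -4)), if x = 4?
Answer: 1443 - 312*I*sqrt(3) ≈ 1443.0 - 540.4*I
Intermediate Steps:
U(L, M) = 8*sqrt(1 + M) (U(L, M) = 8*sqrt(M + 1) = 8*sqrt(1 + M))
-39*(h + U(x, -4)) = -39*(-37 + 8*sqrt(1 - 4)) = -39*(-37 + 8*sqrt(-3)) = -39*(-37 + 8*(I*sqrt(3))) = -39*(-37 + 8*I*sqrt(3)) = 1443 - 312*I*sqrt(3)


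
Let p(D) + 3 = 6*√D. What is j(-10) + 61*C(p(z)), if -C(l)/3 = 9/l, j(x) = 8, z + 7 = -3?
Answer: (16*√10 + 557*I)/(I + 2*√10) ≈ 21.39 + 84.687*I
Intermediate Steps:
z = -10 (z = -7 - 3 = -10)
p(D) = -3 + 6*√D
C(l) = -27/l
j(-10) + 61*C(p(z)) = 8 + 61*(-27/(-3 + 6*√(-10))) = 8 + 61*(-27/(-3 + 6*(I*√10))) = 8 + 61*(-27/(-3 + 6*I*√10)) = 8 - 1647/(-3 + 6*I*√10)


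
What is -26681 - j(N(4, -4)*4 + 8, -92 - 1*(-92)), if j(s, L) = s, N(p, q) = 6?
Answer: -26713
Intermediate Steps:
-26681 - j(N(4, -4)*4 + 8, -92 - 1*(-92)) = -26681 - (6*4 + 8) = -26681 - (24 + 8) = -26681 - 1*32 = -26681 - 32 = -26713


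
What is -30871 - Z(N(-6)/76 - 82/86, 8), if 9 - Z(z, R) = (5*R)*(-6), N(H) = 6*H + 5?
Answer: -31120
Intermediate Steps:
N(H) = 5 + 6*H
Z(z, R) = 9 + 30*R (Z(z, R) = 9 - 5*R*(-6) = 9 - (-30)*R = 9 + 30*R)
-30871 - Z(N(-6)/76 - 82/86, 8) = -30871 - (9 + 30*8) = -30871 - (9 + 240) = -30871 - 1*249 = -30871 - 249 = -31120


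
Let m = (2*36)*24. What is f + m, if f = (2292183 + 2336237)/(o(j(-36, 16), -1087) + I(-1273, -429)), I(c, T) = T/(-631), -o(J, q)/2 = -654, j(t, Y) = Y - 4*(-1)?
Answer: 4347475676/825777 ≈ 5264.7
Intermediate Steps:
j(t, Y) = 4 + Y (j(t, Y) = Y + 4 = 4 + Y)
o(J, q) = 1308 (o(J, q) = -2*(-654) = 1308)
m = 1728 (m = 72*24 = 1728)
I(c, T) = -T/631 (I(c, T) = T*(-1/631) = -T/631)
f = 2920533020/825777 (f = (2292183 + 2336237)/(1308 - 1/631*(-429)) = 4628420/(1308 + 429/631) = 4628420/(825777/631) = 4628420*(631/825777) = 2920533020/825777 ≈ 3536.7)
f + m = 2920533020/825777 + 1728 = 4347475676/825777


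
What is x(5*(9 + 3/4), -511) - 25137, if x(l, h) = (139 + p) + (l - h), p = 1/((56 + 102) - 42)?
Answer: -708709/29 ≈ -24438.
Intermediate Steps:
p = 1/116 (p = 1/(158 - 42) = 1/116 ≈ 0.0086207)
x(l, h) = 16125/116 + l - h (x(l, h) = (139 + 1/116) + (l - h) = 16125/116 + (l - h) = 16125/116 + l - h)
x(5*(9 + 3/4), -511) - 25137 = (16125/116 + 5*(9 + 3/4) - 1*(-511)) - 25137 = (16125/116 + 5*(9 + 3*(1/4)) + 511) - 25137 = (16125/116 + 5*(9 + 3/4) + 511) - 25137 = (16125/116 + 5*(39/4) + 511) - 25137 = (16125/116 + 195/4 + 511) - 25137 = 20264/29 - 25137 = -708709/29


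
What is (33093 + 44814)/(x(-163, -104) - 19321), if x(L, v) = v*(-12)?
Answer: -77907/18073 ≈ -4.3107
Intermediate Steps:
x(L, v) = -12*v
(33093 + 44814)/(x(-163, -104) - 19321) = (33093 + 44814)/(-12*(-104) - 19321) = 77907/(1248 - 19321) = 77907/(-18073) = 77907*(-1/18073) = -77907/18073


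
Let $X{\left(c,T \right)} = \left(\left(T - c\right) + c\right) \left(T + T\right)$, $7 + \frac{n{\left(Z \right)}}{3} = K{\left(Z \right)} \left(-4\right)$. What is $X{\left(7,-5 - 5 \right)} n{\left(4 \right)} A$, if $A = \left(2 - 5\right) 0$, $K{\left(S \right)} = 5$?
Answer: $0$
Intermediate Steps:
$n{\left(Z \right)} = -81$ ($n{\left(Z \right)} = -21 + 3 \cdot 5 \left(-4\right) = -21 + 3 \left(-20\right) = -21 - 60 = -81$)
$X{\left(c,T \right)} = 2 T^{2}$ ($X{\left(c,T \right)} = T 2 T = 2 T^{2}$)
$A = 0$ ($A = \left(-3\right) 0 = 0$)
$X{\left(7,-5 - 5 \right)} n{\left(4 \right)} A = 2 \left(-5 - 5\right)^{2} \left(-81\right) 0 = 2 \left(-10\right)^{2} \left(-81\right) 0 = 2 \cdot 100 \left(-81\right) 0 = 200 \left(-81\right) 0 = \left(-16200\right) 0 = 0$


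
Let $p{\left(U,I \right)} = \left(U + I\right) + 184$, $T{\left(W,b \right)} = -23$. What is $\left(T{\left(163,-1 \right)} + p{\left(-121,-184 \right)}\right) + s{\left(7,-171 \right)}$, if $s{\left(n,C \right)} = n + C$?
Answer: $-308$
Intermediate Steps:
$p{\left(U,I \right)} = 184 + I + U$ ($p{\left(U,I \right)} = \left(I + U\right) + 184 = 184 + I + U$)
$s{\left(n,C \right)} = C + n$
$\left(T{\left(163,-1 \right)} + p{\left(-121,-184 \right)}\right) + s{\left(7,-171 \right)} = \left(-23 - 121\right) + \left(-171 + 7\right) = \left(-23 - 121\right) - 164 = -144 - 164 = -308$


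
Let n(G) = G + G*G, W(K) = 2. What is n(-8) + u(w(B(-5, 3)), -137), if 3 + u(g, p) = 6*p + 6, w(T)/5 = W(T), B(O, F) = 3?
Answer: -763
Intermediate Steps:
w(T) = 10 (w(T) = 5*2 = 10)
u(g, p) = 3 + 6*p (u(g, p) = -3 + (6*p + 6) = -3 + (6 + 6*p) = 3 + 6*p)
n(G) = G + G**2
n(-8) + u(w(B(-5, 3)), -137) = -8*(1 - 8) + (3 + 6*(-137)) = -8*(-7) + (3 - 822) = 56 - 819 = -763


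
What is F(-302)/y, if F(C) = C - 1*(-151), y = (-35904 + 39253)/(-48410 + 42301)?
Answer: 922459/3349 ≈ 275.44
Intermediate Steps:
y = -3349/6109 (y = 3349/(-6109) = 3349*(-1/6109) = -3349/6109 ≈ -0.54821)
F(C) = 151 + C (F(C) = C + 151 = 151 + C)
F(-302)/y = (151 - 302)/(-3349/6109) = -151*(-6109/3349) = 922459/3349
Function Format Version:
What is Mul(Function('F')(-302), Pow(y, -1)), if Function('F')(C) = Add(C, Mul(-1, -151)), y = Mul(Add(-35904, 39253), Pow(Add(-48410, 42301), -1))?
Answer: Rational(922459, 3349) ≈ 275.44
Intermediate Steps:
y = Rational(-3349, 6109) (y = Mul(3349, Pow(-6109, -1)) = Mul(3349, Rational(-1, 6109)) = Rational(-3349, 6109) ≈ -0.54821)
Function('F')(C) = Add(151, C) (Function('F')(C) = Add(C, 151) = Add(151, C))
Mul(Function('F')(-302), Pow(y, -1)) = Mul(Add(151, -302), Pow(Rational(-3349, 6109), -1)) = Mul(-151, Rational(-6109, 3349)) = Rational(922459, 3349)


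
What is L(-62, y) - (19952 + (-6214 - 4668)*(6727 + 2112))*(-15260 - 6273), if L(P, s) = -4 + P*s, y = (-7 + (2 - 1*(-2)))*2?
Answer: -2070743468150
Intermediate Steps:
y = -6 (y = (-7 + (2 + 2))*2 = (-7 + 4)*2 = -3*2 = -6)
L(-62, y) - (19952 + (-6214 - 4668)*(6727 + 2112))*(-15260 - 6273) = (-4 - 62*(-6)) - (19952 + (-6214 - 4668)*(6727 + 2112))*(-15260 - 6273) = (-4 + 372) - (19952 - 10882*8839)*(-21533) = 368 - (19952 - 96185998)*(-21533) = 368 - (-96166046)*(-21533) = 368 - 1*2070743468518 = 368 - 2070743468518 = -2070743468150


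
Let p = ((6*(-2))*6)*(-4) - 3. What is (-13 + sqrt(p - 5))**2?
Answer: 449 - 52*sqrt(70) ≈ 13.937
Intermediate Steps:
p = 285 (p = -12*6*(-4) - 3 = -72*(-4) - 3 = 288 - 3 = 285)
(-13 + sqrt(p - 5))**2 = (-13 + sqrt(285 - 5))**2 = (-13 + sqrt(280))**2 = (-13 + 2*sqrt(70))**2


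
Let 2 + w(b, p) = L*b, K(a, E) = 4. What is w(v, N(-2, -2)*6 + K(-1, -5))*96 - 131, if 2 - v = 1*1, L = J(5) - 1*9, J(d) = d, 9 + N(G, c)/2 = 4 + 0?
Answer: -707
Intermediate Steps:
N(G, c) = -10 (N(G, c) = -18 + 2*(4 + 0) = -18 + 2*4 = -18 + 8 = -10)
L = -4 (L = 5 - 1*9 = 5 - 9 = -4)
v = 1 (v = 2 - 1 = 1)
w(b, p) = -2 - 4*b
w(v, N(-2, -2)*6 + K(-1, -5))*96 - 131 = (-2 - 4*1)*96 - 131 = (-2 - 4)*96 - 131 = -6*96 - 131 = -576 - 131 = -707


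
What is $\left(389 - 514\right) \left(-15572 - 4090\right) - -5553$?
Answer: $2463303$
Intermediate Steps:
$\left(389 - 514\right) \left(-15572 - 4090\right) - -5553 = \left(-125\right) \left(-19662\right) + 5553 = 2457750 + 5553 = 2463303$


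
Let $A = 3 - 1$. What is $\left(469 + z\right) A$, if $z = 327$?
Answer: $1592$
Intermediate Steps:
$A = 2$
$\left(469 + z\right) A = \left(469 + 327\right) 2 = 796 \cdot 2 = 1592$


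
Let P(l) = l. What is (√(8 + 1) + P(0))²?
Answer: 9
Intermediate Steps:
(√(8 + 1) + P(0))² = (√(8 + 1) + 0)² = (√9 + 0)² = (3 + 0)² = 3² = 9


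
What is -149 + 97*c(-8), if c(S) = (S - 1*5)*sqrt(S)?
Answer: -149 - 2522*I*sqrt(2) ≈ -149.0 - 3566.6*I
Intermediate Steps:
c(S) = sqrt(S)*(-5 + S) (c(S) = (S - 5)*sqrt(S) = (-5 + S)*sqrt(S) = sqrt(S)*(-5 + S))
-149 + 97*c(-8) = -149 + 97*(sqrt(-8)*(-5 - 8)) = -149 + 97*((2*I*sqrt(2))*(-13)) = -149 + 97*(-26*I*sqrt(2)) = -149 - 2522*I*sqrt(2)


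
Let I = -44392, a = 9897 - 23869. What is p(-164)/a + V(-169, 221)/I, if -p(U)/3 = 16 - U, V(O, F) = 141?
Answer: 5500407/155061256 ≈ 0.035472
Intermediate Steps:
p(U) = -48 + 3*U (p(U) = -3*(16 - U) = -48 + 3*U)
a = -13972
p(-164)/a + V(-169, 221)/I = (-48 + 3*(-164))/(-13972) + 141/(-44392) = (-48 - 492)*(-1/13972) + 141*(-1/44392) = -540*(-1/13972) - 141/44392 = 135/3493 - 141/44392 = 5500407/155061256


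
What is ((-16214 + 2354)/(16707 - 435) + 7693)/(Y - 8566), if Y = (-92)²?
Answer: -3476851/46104 ≈ -75.413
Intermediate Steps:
Y = 8464
((-16214 + 2354)/(16707 - 435) + 7693)/(Y - 8566) = ((-16214 + 2354)/(16707 - 435) + 7693)/(8464 - 8566) = (-13860/16272 + 7693)/(-102) = (-13860*1/16272 + 7693)*(-1/102) = (-385/452 + 7693)*(-1/102) = (3476851/452)*(-1/102) = -3476851/46104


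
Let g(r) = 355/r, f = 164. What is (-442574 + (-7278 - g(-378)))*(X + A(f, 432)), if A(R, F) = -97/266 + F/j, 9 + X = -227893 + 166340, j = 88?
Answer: 30627780848042615/1106028 ≈ 2.7692e+10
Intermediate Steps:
X = -61562 (X = -9 + (-227893 + 166340) = -9 - 61553 = -61562)
A(R, F) = -97/266 + F/88
(-442574 + (-7278 - g(-378)))*(X + A(f, 432)) = (-442574 + (-7278 - 355/(-378)))*(-61562 + (-97/266 + (1/88)*432)) = (-442574 + (-7278 - 355*(-1)/378))*(-61562 + (-97/266 + 54/11)) = (-442574 + (-7278 - 1*(-355/378)))*(-61562 + 13297/2926) = (-442574 + (-7278 + 355/378))*(-180117115/2926) = (-442574 - 2750729/378)*(-180117115/2926) = -170043701/378*(-180117115/2926) = 30627780848042615/1106028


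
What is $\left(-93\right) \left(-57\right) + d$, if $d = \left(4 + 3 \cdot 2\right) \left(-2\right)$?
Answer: $5281$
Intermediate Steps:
$d = -20$ ($d = \left(4 + 6\right) \left(-2\right) = 10 \left(-2\right) = -20$)
$\left(-93\right) \left(-57\right) + d = \left(-93\right) \left(-57\right) - 20 = 5301 - 20 = 5281$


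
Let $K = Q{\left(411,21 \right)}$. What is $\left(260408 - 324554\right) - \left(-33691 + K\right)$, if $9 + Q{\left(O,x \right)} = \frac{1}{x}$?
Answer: $- \frac{639367}{21} \approx -30446.0$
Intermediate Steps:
$Q{\left(O,x \right)} = -9 + \frac{1}{x}$
$K = - \frac{188}{21}$ ($K = -9 + \frac{1}{21} = - \frac{188}{21} \approx -8.9524$)
$\left(260408 - 324554\right) - \left(-33691 + K\right) = \left(260408 - 324554\right) + \left(33691 - - \frac{188}{21}\right) = -64146 + \left(33691 + \frac{188}{21}\right) = -64146 + \frac{707699}{21} = - \frac{639367}{21}$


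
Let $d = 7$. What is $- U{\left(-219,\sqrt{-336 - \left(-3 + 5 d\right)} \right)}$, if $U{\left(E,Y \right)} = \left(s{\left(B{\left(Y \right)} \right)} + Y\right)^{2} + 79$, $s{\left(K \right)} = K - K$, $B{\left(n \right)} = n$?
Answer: $289$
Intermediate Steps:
$s{\left(K \right)} = 0$
$U{\left(E,Y \right)} = 79 + Y^{2}$ ($U{\left(E,Y \right)} = \left(0 + Y\right)^{2} + 79 = Y^{2} + 79 = 79 + Y^{2}$)
$- U{\left(-219,\sqrt{-336 - \left(-3 + 5 d\right)} \right)} = - (79 + \left(\sqrt{-336 + \left(\left(-5\right) 7 + 3\right)}\right)^{2}) = - (79 + \left(\sqrt{-336 + \left(-35 + 3\right)}\right)^{2}) = - (79 + \left(\sqrt{-336 - 32}\right)^{2}) = - (79 + \left(\sqrt{-368}\right)^{2}) = - (79 + \left(4 i \sqrt{23}\right)^{2}) = - (79 - 368) = \left(-1\right) \left(-289\right) = 289$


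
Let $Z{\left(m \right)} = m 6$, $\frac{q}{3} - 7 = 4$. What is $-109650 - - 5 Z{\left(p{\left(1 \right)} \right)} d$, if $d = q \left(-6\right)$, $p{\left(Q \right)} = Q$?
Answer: $-115590$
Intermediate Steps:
$q = 33$ ($q = 21 + 3 \cdot 4 = 21 + 12 = 33$)
$d = -198$ ($d = 33 \left(-6\right) = -198$)
$Z{\left(m \right)} = 6 m$
$-109650 - - 5 Z{\left(p{\left(1 \right)} \right)} d = -109650 - - 5 \cdot 6 \cdot 1 \left(-198\right) = -109650 - \left(-5\right) 6 \left(-198\right) = -109650 - \left(-30\right) \left(-198\right) = -109650 - 5940 = -115590$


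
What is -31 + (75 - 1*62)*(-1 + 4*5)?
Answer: 216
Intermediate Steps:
-31 + (75 - 1*62)*(-1 + 4*5) = -31 + (75 - 62)*(-1 + 20) = -31 + 13*19 = -31 + 247 = 216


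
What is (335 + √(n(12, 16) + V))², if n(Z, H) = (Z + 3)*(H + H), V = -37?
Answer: (335 + √443)² ≈ 1.2677e+5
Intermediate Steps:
n(Z, H) = 2*H*(3 + Z) (n(Z, H) = (3 + Z)*(2*H) = 2*H*(3 + Z))
(335 + √(n(12, 16) + V))² = (335 + √(2*16*(3 + 12) - 37))² = (335 + √(2*16*15 - 37))² = (335 + √(480 - 37))² = (335 + √443)²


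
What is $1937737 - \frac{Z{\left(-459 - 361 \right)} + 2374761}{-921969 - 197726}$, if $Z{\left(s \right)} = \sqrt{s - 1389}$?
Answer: $\frac{2169676804976}{1119695} + \frac{47 i}{1119695} \approx 1.9377 \cdot 10^{6} + 4.1976 \cdot 10^{-5} i$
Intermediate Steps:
$Z{\left(s \right)} = \sqrt{-1389 + s}$
$1937737 - \frac{Z{\left(-459 - 361 \right)} + 2374761}{-921969 - 197726} = 1937737 - \frac{\sqrt{-1389 - 820} + 2374761}{-921969 - 197726} = 1937737 - \frac{\sqrt{-1389 - 820} + 2374761}{-1119695} = 1937737 - \left(\sqrt{-1389 - 820} + 2374761\right) \left(- \frac{1}{1119695}\right) = 1937737 - \left(\sqrt{-2209} + 2374761\right) \left(- \frac{1}{1119695}\right) = 1937737 - \left(47 i + 2374761\right) \left(- \frac{1}{1119695}\right) = 1937737 - \left(2374761 + 47 i\right) \left(- \frac{1}{1119695}\right) = 1937737 - \left(- \frac{2374761}{1119695} - \frac{47 i}{1119695}\right) = 1937737 + \left(\frac{2374761}{1119695} + \frac{47 i}{1119695}\right) = \frac{2169676804976}{1119695} + \frac{47 i}{1119695}$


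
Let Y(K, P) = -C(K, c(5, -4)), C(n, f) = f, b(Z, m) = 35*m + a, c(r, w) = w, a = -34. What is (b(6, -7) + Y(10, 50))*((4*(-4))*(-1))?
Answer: -4400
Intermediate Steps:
b(Z, m) = -34 + 35*m (b(Z, m) = 35*m - 34 = -34 + 35*m)
Y(K, P) = 4 (Y(K, P) = -1*(-4) = 4)
(b(6, -7) + Y(10, 50))*((4*(-4))*(-1)) = ((-34 + 35*(-7)) + 4)*((4*(-4))*(-1)) = ((-34 - 245) + 4)*(-16*(-1)) = (-279 + 4)*16 = -275*16 = -4400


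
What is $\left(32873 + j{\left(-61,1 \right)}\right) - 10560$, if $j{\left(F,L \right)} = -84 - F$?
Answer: $22290$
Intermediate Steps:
$\left(32873 + j{\left(-61,1 \right)}\right) - 10560 = \left(32873 - 23\right) - 10560 = 32850 - 10560 = 22290$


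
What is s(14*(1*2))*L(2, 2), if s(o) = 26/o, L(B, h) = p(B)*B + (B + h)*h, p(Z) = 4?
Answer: 104/7 ≈ 14.857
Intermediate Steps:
L(B, h) = 4*B + h*(B + h) (L(B, h) = 4*B + (B + h)*h = 4*B + h*(B + h))
s(14*(1*2))*L(2, 2) = (26/((14*(1*2))))*(2**2 + 4*2 + 2*2) = (26/((14*2)))*(4 + 8 + 4) = (26/28)*16 = (26*(1/28))*16 = (13/14)*16 = 104/7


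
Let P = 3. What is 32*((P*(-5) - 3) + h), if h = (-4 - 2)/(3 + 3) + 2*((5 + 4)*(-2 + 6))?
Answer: 1696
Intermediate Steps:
h = 71 (h = -6/6 + 2*(9*4) = -6*⅙ + 2*36 = -1 + 72 = 71)
32*((P*(-5) - 3) + h) = 32*((3*(-5) - 3) + 71) = 32*((-15 - 3) + 71) = 32*(-18 + 71) = 32*53 = 1696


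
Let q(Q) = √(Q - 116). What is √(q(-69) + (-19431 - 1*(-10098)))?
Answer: √(-9333 + I*√185) ≈ 0.0704 + 96.607*I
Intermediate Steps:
q(Q) = √(-116 + Q)
√(q(-69) + (-19431 - 1*(-10098))) = √(√(-116 - 69) + (-19431 - 1*(-10098))) = √(√(-185) + (-19431 + 10098)) = √(I*√185 - 9333) = √(-9333 + I*√185)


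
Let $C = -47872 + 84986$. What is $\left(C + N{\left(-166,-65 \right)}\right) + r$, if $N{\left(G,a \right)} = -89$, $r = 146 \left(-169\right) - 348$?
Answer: $12003$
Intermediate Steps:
$C = 37114$
$r = -25022$ ($r = -24674 - 348 = -25022$)
$\left(C + N{\left(-166,-65 \right)}\right) + r = \left(37114 - 89\right) - 25022 = 37025 - 25022 = 12003$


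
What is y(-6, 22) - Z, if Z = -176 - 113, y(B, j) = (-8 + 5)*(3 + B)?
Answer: 298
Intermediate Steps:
y(B, j) = -9 - 3*B (y(B, j) = -3*(3 + B) = -9 - 3*B)
Z = -289
y(-6, 22) - Z = (-9 - 3*(-6)) - 1*(-289) = (-9 + 18) + 289 = 9 + 289 = 298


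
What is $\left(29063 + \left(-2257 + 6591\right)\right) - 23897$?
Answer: $9500$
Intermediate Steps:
$\left(29063 + \left(-2257 + 6591\right)\right) - 23897 = \left(29063 + 4334\right) - 23897 = 33397 - 23897 = 9500$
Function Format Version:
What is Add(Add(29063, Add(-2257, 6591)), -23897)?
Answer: 9500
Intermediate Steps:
Add(Add(29063, Add(-2257, 6591)), -23897) = Add(Add(29063, 4334), -23897) = Add(33397, -23897) = 9500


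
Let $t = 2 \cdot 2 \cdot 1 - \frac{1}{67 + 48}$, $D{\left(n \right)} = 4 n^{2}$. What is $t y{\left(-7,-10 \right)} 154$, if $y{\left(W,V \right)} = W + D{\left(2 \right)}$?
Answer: $\frac{636174}{115} \approx 5531.9$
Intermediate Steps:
$y{\left(W,V \right)} = 16 + W$ ($y{\left(W,V \right)} = W + 4 \cdot 2^{2} = W + 4 \cdot 4 = W + 16 = 16 + W$)
$t = \frac{459}{115}$ ($t = 4 \cdot 1 - \frac{1}{115} = 4 - \frac{1}{115} = \frac{459}{115} \approx 3.9913$)
$t y{\left(-7,-10 \right)} 154 = \frac{459 \left(16 - 7\right)}{115} \cdot 154 = \frac{459}{115} \cdot 9 \cdot 154 = \frac{4131}{115} \cdot 154 = \frac{636174}{115}$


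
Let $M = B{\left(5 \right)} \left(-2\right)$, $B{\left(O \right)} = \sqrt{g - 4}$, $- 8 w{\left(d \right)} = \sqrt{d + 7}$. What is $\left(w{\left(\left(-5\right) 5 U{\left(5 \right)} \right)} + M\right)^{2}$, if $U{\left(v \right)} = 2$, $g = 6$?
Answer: $\frac{469}{64} + \frac{i \sqrt{86}}{2} \approx 7.3281 + 4.6368 i$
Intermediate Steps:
$w{\left(d \right)} = - \frac{\sqrt{7 + d}}{8}$ ($w{\left(d \right)} = - \frac{\sqrt{d + 7}}{8} = - \frac{\sqrt{7 + d}}{8}$)
$B{\left(O \right)} = \sqrt{2}$ ($B{\left(O \right)} = \sqrt{6 - 4} = \sqrt{2}$)
$M = - 2 \sqrt{2}$ ($M = \sqrt{2} \left(-2\right) = - 2 \sqrt{2} \approx -2.8284$)
$\left(w{\left(\left(-5\right) 5 U{\left(5 \right)} \right)} + M\right)^{2} = \left(- \frac{\sqrt{7 + \left(-5\right) 5 \cdot 2}}{8} - 2 \sqrt{2}\right)^{2} = \left(- \frac{\sqrt{7 - 50}}{8} - 2 \sqrt{2}\right)^{2} = \left(- \frac{\sqrt{-43}}{8} - 2 \sqrt{2}\right)^{2} = \left(- \frac{i \sqrt{43}}{8} - 2 \sqrt{2}\right)^{2} = \left(- 2 \sqrt{2} - \frac{i \sqrt{43}}{8}\right)^{2}$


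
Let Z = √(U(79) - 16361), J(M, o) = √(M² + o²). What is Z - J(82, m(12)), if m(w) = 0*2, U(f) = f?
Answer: -82 + I*√16282 ≈ -82.0 + 127.6*I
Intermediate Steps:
m(w) = 0
Z = I*√16282 (Z = √(79 - 16361) = √(-16282) = I*√16282 ≈ 127.6*I)
Z - J(82, m(12)) = I*√16282 - √(82² + 0²) = I*√16282 - √(6724 + 0) = I*√16282 - √6724 = I*√16282 - 1*82 = I*√16282 - 82 = -82 + I*√16282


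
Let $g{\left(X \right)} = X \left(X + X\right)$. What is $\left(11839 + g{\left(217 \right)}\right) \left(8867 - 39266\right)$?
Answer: $-3222810783$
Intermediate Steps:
$g{\left(X \right)} = 2 X^{2}$ ($g{\left(X \right)} = X 2 X = 2 X^{2}$)
$\left(11839 + g{\left(217 \right)}\right) \left(8867 - 39266\right) = \left(11839 + 2 \cdot 217^{2}\right) \left(8867 - 39266\right) = \left(11839 + 2 \cdot 47089\right) \left(-30399\right) = \left(11839 + 94178\right) \left(-30399\right) = 106017 \left(-30399\right) = -3222810783$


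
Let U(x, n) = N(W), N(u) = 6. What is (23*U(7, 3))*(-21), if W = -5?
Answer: -2898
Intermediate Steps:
U(x, n) = 6
(23*U(7, 3))*(-21) = (23*6)*(-21) = 138*(-21) = -2898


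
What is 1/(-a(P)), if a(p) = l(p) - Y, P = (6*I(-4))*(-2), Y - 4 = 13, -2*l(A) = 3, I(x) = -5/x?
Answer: 2/37 ≈ 0.054054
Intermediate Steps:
l(A) = -3/2 (l(A) = -½*3 = -3/2)
Y = 17 (Y = 4 + 13 = 17)
P = -15 (P = (6*(-5/(-4)))*(-2) = (6*(-5*(-¼)))*(-2) = (6*(5/4))*(-2) = (15/2)*(-2) = -15)
a(p) = -37/2 (a(p) = -3/2 - 1*17 = -3/2 - 17 = -37/2)
1/(-a(P)) = 1/(-1*(-37/2)) = 1/(37/2) = 2/37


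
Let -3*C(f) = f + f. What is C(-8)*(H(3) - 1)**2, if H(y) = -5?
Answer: 192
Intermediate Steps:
C(f) = -2*f/3 (C(f) = -(f + f)/3 = -2*f/3)
C(-8)*(H(3) - 1)**2 = (-2/3*(-8))*(-5 - 1)**2 = (16/3)*(-6)**2 = (16/3)*36 = 192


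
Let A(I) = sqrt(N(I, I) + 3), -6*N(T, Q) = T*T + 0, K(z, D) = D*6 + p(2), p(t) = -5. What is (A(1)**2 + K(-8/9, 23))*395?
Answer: 321925/6 ≈ 53654.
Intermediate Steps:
K(z, D) = -5 + 6*D (K(z, D) = D*6 - 5 = 6*D - 5 = -5 + 6*D)
N(T, Q) = -T**2/6 (N(T, Q) = -(T*T + 0)/6 = -(T**2 + 0)/6 = -T**2/6)
A(I) = sqrt(3 - I**2/6) (A(I) = sqrt(-I**2/6 + 3) = sqrt(3 - I**2/6))
(A(1)**2 + K(-8/9, 23))*395 = ((sqrt(108 - 6*1**2)/6)**2 + (-5 + 6*23))*395 = ((sqrt(108 - 6*1)/6)**2 + (-5 + 138))*395 = ((sqrt(108 - 6)/6)**2 + 133)*395 = ((sqrt(102)/6)**2 + 133)*395 = (17/6 + 133)*395 = (815/6)*395 = 321925/6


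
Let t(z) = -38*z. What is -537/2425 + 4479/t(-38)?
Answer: 10086147/3501700 ≈ 2.8804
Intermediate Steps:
-537/2425 + 4479/t(-38) = -537/2425 + 4479/((-38*(-38))) = -537*1/2425 + 4479/1444 = -537/2425 + 4479*(1/1444) = -537/2425 + 4479/1444 = 10086147/3501700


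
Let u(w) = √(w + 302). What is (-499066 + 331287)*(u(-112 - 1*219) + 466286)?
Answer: -78232998794 - 167779*I*√29 ≈ -7.8233e+10 - 9.0352e+5*I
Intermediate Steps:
u(w) = √(302 + w)
(-499066 + 331287)*(u(-112 - 1*219) + 466286) = (-499066 + 331287)*(√(302 + (-112 - 1*219)) + 466286) = -167779*(√(302 + (-112 - 219)) + 466286) = -167779*(√(302 - 331) + 466286) = -167779*(√(-29) + 466286) = -167779*(I*√29 + 466286) = -167779*(466286 + I*√29) = -78232998794 - 167779*I*√29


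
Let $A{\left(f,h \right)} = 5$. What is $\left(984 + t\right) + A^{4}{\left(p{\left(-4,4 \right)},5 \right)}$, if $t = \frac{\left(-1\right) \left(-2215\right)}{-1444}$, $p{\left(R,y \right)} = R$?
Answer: $\frac{2321181}{1444} \approx 1607.5$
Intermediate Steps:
$t = - \frac{2215}{1444}$ ($t = 2215 \left(- \frac{1}{1444}\right) = - \frac{2215}{1444} \approx -1.5339$)
$\left(984 + t\right) + A^{4}{\left(p{\left(-4,4 \right)},5 \right)} = \left(984 - \frac{2215}{1444}\right) + 5^{4} = \frac{1418681}{1444} + 625 = \frac{2321181}{1444}$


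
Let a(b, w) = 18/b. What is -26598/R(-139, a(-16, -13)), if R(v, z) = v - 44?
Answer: 8866/61 ≈ 145.34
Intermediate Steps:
R(v, z) = -44 + v
-26598/R(-139, a(-16, -13)) = -26598/(-44 - 139) = -26598/(-183) = -26598*(-1/183) = 8866/61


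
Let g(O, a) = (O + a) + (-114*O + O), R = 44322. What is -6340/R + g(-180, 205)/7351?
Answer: 428006095/162905511 ≈ 2.6273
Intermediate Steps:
g(O, a) = a - 112*O (g(O, a) = (O + a) - 113*O = a - 112*O)
-6340/R + g(-180, 205)/7351 = -6340/44322 + (205 - 112*(-180))/7351 = -6340*1/44322 + (205 + 20160)*(1/7351) = -3170/22161 + 20365*(1/7351) = -3170/22161 + 20365/7351 = 428006095/162905511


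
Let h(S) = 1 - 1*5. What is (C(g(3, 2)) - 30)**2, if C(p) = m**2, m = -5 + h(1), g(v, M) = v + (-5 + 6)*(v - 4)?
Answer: 2601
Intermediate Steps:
h(S) = -4 (h(S) = 1 - 5 = -4)
g(v, M) = -4 + 2*v (g(v, M) = v + 1*(-4 + v) = v + (-4 + v) = -4 + 2*v)
m = -9 (m = -5 - 4 = -9)
C(p) = 81 (C(p) = (-9)**2 = 81)
(C(g(3, 2)) - 30)**2 = (81 - 30)**2 = 51**2 = 2601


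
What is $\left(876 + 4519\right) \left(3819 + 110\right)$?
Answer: $21196955$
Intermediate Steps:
$\left(876 + 4519\right) \left(3819 + 110\right) = 5395 \cdot 3929 = 21196955$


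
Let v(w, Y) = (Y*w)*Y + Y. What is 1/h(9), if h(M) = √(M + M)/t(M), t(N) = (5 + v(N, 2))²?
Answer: 1849*√2/6 ≈ 435.81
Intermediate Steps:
v(w, Y) = Y + w*Y² (v(w, Y) = w*Y² + Y = Y + w*Y²)
t(N) = (7 + 4*N)² (t(N) = (5 + 2*(1 + 2*N))² = (5 + (2 + 4*N))² = (7 + 4*N)²)
h(M) = √2*√M/(7 + 4*M)² (h(M) = √(M + M)/((7 + 4*M)²) = √(2*M)/(7 + 4*M)² = (√2*√M)/(7 + 4*M)² = √2*√M/(7 + 4*M)²)
1/h(9) = 1/(√2*√9/(7 + 4*9)²) = 1/(√2*3/(7 + 36)²) = 1/(√2*3/43²) = 1/(√2*3*(1/1849)) = 1/(3*√2/1849) = 1849*√2/6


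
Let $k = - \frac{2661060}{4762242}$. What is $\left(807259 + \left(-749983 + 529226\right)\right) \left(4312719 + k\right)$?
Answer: $\frac{2007616765549821146}{793707} \approx 2.5294 \cdot 10^{12}$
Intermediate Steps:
$k = - \frac{443510}{793707}$ ($k = \left(-2661060\right) \frac{1}{4762242} = - \frac{443510}{793707} \approx -0.55878$)
$\left(807259 + \left(-749983 + 529226\right)\right) \left(4312719 + k\right) = \left(807259 + \left(-749983 + 529226\right)\right) \left(4312719 - \frac{443510}{793707}\right) = \left(807259 - 220757\right) \frac{3423034815823}{793707} = 586502 \cdot \frac{3423034815823}{793707} = \frac{2007616765549821146}{793707}$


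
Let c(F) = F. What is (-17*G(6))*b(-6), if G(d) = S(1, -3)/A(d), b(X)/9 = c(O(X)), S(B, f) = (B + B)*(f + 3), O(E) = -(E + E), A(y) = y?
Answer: 0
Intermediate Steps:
O(E) = -2*E
S(B, f) = 2*B*(3 + f) (S(B, f) = (2*B)*(3 + f) = 2*B*(3 + f))
b(X) = -18*X (b(X) = 9*(-2*X) = -18*X)
G(d) = 0 (G(d) = (2*1*(3 - 3))/d = (2*1*0)/d = 0/d = 0)
(-17*G(6))*b(-6) = (-17*0)*(-18*(-6)) = 0*108 = 0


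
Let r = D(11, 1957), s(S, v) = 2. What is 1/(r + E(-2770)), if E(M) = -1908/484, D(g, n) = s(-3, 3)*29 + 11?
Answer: 121/7872 ≈ 0.015371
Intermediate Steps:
D(g, n) = 69 (D(g, n) = 2*29 + 11 = 58 + 11 = 69)
E(M) = -477/121 (E(M) = -1908*1/484 = -477/121)
r = 69
1/(r + E(-2770)) = 1/(69 - 477/121) = 1/(7872/121) = 121/7872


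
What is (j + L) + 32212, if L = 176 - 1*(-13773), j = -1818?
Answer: 44343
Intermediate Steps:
L = 13949 (L = 176 + 13773 = 13949)
(j + L) + 32212 = (-1818 + 13949) + 32212 = 12131 + 32212 = 44343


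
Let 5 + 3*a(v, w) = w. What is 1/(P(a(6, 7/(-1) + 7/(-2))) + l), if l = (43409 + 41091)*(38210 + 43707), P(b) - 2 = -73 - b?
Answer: 6/41531918605 ≈ 1.4447e-10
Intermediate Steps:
a(v, w) = -5/3 + w/3
P(b) = -71 - b (P(b) = 2 + (-73 - b) = -71 - b)
l = 6921986500 (l = 84500*81917 = 6921986500)
1/(P(a(6, 7/(-1) + 7/(-2))) + l) = 1/((-71 - (-5/3 + (7/(-1) + 7/(-2))/3)) + 6921986500) = 1/((-71 - (-5/3 + (7*(-1) + 7*(-½))/3)) + 6921986500) = 1/((-71 - (-5/3 + (-7 - 7/2)/3)) + 6921986500) = 1/((-71 - (-5/3 + (⅓)*(-21/2))) + 6921986500) = 1/((-71 - (-5/3 - 7/2)) + 6921986500) = 1/((-71 - 1*(-31/6)) + 6921986500) = 1/((-71 + 31/6) + 6921986500) = 1/(-395/6 + 6921986500) = 1/(41531918605/6) = 6/41531918605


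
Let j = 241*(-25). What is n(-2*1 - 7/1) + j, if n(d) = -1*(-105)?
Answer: -5920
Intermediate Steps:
n(d) = 105
j = -6025
n(-2*1 - 7/1) + j = 105 - 6025 = -5920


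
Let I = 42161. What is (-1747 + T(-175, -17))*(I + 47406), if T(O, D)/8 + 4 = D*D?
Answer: 47739211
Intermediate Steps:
T(O, D) = -32 + 8*D**2 (T(O, D) = -32 + 8*(D*D) = -32 + 8*D**2)
(-1747 + T(-175, -17))*(I + 47406) = (-1747 + (-32 + 8*(-17)**2))*(42161 + 47406) = (-1747 + (-32 + 8*289))*89567 = (-1747 + (-32 + 2312))*89567 = (-1747 + 2280)*89567 = 533*89567 = 47739211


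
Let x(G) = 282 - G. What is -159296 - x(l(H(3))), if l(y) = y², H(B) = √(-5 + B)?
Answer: -159580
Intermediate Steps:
-159296 - x(l(H(3))) = -159296 - (282 - (√(-5 + 3))²) = -159296 - (282 - (√(-2))²) = -159296 - (282 - (I*√2)²) = -159296 - (282 - 1*(-2)) = -159296 - (282 + 2) = -159296 - 1*284 = -159296 - 284 = -159580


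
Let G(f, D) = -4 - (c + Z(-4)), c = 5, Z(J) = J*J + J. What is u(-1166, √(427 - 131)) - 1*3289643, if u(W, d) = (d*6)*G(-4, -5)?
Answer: -3289643 - 252*√74 ≈ -3.2918e+6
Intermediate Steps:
Z(J) = J + J² (Z(J) = J² + J = J + J²)
G(f, D) = -21 (G(f, D) = -4 - (5 - 4*(1 - 4)) = -4 - (5 - 4*(-3)) = -4 - (5 + 12) = -4 - 1*17 = -4 - 17 = -21)
u(W, d) = -126*d (u(W, d) = (d*6)*(-21) = (6*d)*(-21) = -126*d)
u(-1166, √(427 - 131)) - 1*3289643 = -126*√(427 - 131) - 1*3289643 = -252*√74 - 3289643 = -3289643 - 252*√74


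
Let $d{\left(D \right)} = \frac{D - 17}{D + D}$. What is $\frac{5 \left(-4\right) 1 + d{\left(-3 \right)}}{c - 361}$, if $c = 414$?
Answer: $- \frac{50}{159} \approx -0.31447$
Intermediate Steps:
$d{\left(D \right)} = \frac{-17 + D}{2 D}$
$\frac{5 \left(-4\right) 1 + d{\left(-3 \right)}}{c - 361} = \frac{5 \left(-4\right) 1 + \frac{-17 - 3}{2 \left(-3\right)}}{414 - 361} = \frac{\left(-20\right) 1 + \frac{1}{2} \left(- \frac{1}{3}\right) \left(-20\right)}{53} = \left(-20 + \frac{10}{3}\right) \frac{1}{53} = \left(- \frac{50}{3}\right) \frac{1}{53} = - \frac{50}{159}$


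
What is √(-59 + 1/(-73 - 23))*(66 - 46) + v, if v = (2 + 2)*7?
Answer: 28 + 5*I*√33990/6 ≈ 28.0 + 153.64*I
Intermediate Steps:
v = 28 (v = 4*7 = 28)
√(-59 + 1/(-73 - 23))*(66 - 46) + v = √(-59 + 1/(-73 - 23))*(66 - 46) + 28 = √(-59 + 1/(-96))*20 + 28 = √(-59 - 1/96)*20 + 28 = √(-5665/96)*20 + 28 = (I*√33990/24)*20 + 28 = 5*I*√33990/6 + 28 = 28 + 5*I*√33990/6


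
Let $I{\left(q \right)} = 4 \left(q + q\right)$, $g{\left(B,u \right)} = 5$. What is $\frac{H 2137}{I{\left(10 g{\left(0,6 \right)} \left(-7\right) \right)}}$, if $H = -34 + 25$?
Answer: $\frac{19233}{2800} \approx 6.8689$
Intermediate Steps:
$H = -9$
$I{\left(q \right)} = 8 q$ ($I{\left(q \right)} = 4 \cdot 2 q = 8 q$)
$\frac{H 2137}{I{\left(10 g{\left(0,6 \right)} \left(-7\right) \right)}} = \frac{\left(-9\right) 2137}{8 \cdot 10 \cdot 5 \left(-7\right)} = - \frac{19233}{8 \cdot 50 \left(-7\right)} = - \frac{19233}{8 \left(-350\right)} = - \frac{19233}{-2800} = \left(-19233\right) \left(- \frac{1}{2800}\right) = \frac{19233}{2800}$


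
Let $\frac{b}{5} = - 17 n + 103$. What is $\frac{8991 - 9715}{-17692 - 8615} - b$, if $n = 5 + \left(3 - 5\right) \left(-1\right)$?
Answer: $\frac{2105284}{26307} \approx 80.027$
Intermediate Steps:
$n = 7$ ($n = 5 - -2 = 5 + 2 = 7$)
$b = -80$ ($b = 5 \left(\left(-17\right) 7 + 103\right) = 5 \left(-119 + 103\right) = 5 \left(-16\right) = -80$)
$\frac{8991 - 9715}{-17692 - 8615} - b = \frac{8991 - 9715}{-17692 - 8615} - -80 = - \frac{724}{-26307} + 80 = \left(-724\right) \left(- \frac{1}{26307}\right) + 80 = \frac{724}{26307} + 80 = \frac{2105284}{26307}$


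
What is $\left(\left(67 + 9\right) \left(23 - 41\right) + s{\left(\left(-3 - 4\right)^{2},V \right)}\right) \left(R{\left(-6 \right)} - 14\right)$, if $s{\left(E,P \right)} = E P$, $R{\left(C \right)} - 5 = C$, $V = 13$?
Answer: $10965$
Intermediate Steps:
$R{\left(C \right)} = 5 + C$
$\left(\left(67 + 9\right) \left(23 - 41\right) + s{\left(\left(-3 - 4\right)^{2},V \right)}\right) \left(R{\left(-6 \right)} - 14\right) = \left(\left(67 + 9\right) \left(23 - 41\right) + \left(-3 - 4\right)^{2} \cdot 13\right) \left(\left(5 - 6\right) - 14\right) = \left(76 \left(-18\right) + \left(-7\right)^{2} \cdot 13\right) \left(-1 - 14\right) = \left(-1368 + 49 \cdot 13\right) \left(-15\right) = \left(-1368 + 637\right) \left(-15\right) = \left(-731\right) \left(-15\right) = 10965$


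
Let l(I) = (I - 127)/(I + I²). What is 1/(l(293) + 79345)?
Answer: 43071/3417468578 ≈ 1.2603e-5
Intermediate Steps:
l(I) = (-127 + I)/(I + I²)
1/(l(293) + 79345) = 1/((-127 + 293)/(293*(1 + 293)) + 79345) = 1/((1/293)*166/294 + 79345) = 1/((1/293)*(1/294)*166 + 79345) = 1/(83/43071 + 79345) = 1/(3417468578/43071) = 43071/3417468578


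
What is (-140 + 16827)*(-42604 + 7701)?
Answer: -582426361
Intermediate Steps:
(-140 + 16827)*(-42604 + 7701) = 16687*(-34903) = -582426361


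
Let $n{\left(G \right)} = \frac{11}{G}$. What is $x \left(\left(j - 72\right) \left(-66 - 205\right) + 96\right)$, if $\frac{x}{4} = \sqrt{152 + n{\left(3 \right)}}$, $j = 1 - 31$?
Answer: $36984 \sqrt{1401} \approx 1.3843 \cdot 10^{6}$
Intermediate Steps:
$j = -30$ ($j = 1 - 31 = -30$)
$x = \frac{4 \sqrt{1401}}{3}$ ($x = 4 \sqrt{152 + \frac{11}{3}} = 4 \sqrt{\frac{467}{3}} = 4 \frac{\sqrt{1401}}{3} = \frac{4 \sqrt{1401}}{3} \approx 49.907$)
$x \left(\left(j - 72\right) \left(-66 - 205\right) + 96\right) = \frac{4 \sqrt{1401}}{3} \left(\left(-30 - 72\right) \left(-66 - 205\right) + 96\right) = \frac{4 \sqrt{1401}}{3} \left(\left(-102\right) \left(-271\right) + 96\right) = \frac{4 \sqrt{1401}}{3} \left(27642 + 96\right) = \frac{4 \sqrt{1401}}{3} \cdot 27738 = 36984 \sqrt{1401}$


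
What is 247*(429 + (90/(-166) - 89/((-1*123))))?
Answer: 1082233711/10209 ≈ 1.0601e+5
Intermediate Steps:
247*(429 + (90/(-166) - 89/((-1*123)))) = 247*(429 + (90*(-1/166) - 89/(-123))) = 247*(429 + (-45/83 - 89*(-1/123))) = 247*(429 + (-45/83 + 89/123)) = 247*(429 + 1852/10209) = 247*(4381513/10209) = 1082233711/10209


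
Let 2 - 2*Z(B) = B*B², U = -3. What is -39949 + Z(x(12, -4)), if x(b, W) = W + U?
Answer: -79553/2 ≈ -39777.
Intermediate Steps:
x(b, W) = -3 + W (x(b, W) = W - 3 = -3 + W)
Z(B) = 1 - B³/2 (Z(B) = 1 - B*B²/2 = 1 - B³/2)
-39949 + Z(x(12, -4)) = -39949 + (1 - (-3 - 4)³/2) = -39949 + (1 - ½*(-7)³) = -39949 + (1 - ½*(-343)) = -39949 + (1 + 343/2) = -39949 + 345/2 = -79553/2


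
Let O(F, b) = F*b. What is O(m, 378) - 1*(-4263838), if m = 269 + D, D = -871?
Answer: 4036282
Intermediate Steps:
m = -602 (m = 269 - 871 = -602)
O(m, 378) - 1*(-4263838) = -602*378 - 1*(-4263838) = -227556 + 4263838 = 4036282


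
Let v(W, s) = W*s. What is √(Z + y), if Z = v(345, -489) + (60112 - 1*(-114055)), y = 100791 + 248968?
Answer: 3*√39469 ≈ 596.00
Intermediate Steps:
y = 349759
Z = 5462 (Z = 345*(-489) + (60112 - 1*(-114055)) = -168705 + (60112 + 114055) = -168705 + 174167 = 5462)
√(Z + y) = √(5462 + 349759) = √355221 = 3*√39469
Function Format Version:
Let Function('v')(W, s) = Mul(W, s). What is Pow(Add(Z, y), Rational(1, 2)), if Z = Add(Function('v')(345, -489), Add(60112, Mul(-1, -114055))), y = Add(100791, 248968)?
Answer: Mul(3, Pow(39469, Rational(1, 2))) ≈ 596.00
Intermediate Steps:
y = 349759
Z = 5462 (Z = Add(Mul(345, -489), Add(60112, Mul(-1, -114055))) = Add(-168705, Add(60112, 114055)) = Add(-168705, 174167) = 5462)
Pow(Add(Z, y), Rational(1, 2)) = Pow(Add(5462, 349759), Rational(1, 2)) = Pow(355221, Rational(1, 2)) = Mul(3, Pow(39469, Rational(1, 2)))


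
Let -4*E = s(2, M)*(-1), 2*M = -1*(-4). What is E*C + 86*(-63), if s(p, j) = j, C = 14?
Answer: -5411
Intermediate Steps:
M = 2 (M = (-1*(-4))/2 = (½)*4 = 2)
E = ½ (E = -(-1)/2 = -¼*(-2) = ½ ≈ 0.50000)
E*C + 86*(-63) = (½)*14 + 86*(-63) = 7 - 5418 = -5411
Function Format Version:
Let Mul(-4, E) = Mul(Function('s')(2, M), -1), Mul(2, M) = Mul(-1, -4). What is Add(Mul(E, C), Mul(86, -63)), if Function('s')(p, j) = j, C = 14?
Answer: -5411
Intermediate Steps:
M = 2 (M = Mul(Rational(1, 2), Mul(-1, -4)) = Mul(Rational(1, 2), 4) = 2)
E = Rational(1, 2) (E = Mul(Rational(-1, 4), Mul(2, -1)) = Mul(Rational(-1, 4), -2) = Rational(1, 2) ≈ 0.50000)
Add(Mul(E, C), Mul(86, -63)) = Add(Mul(Rational(1, 2), 14), Mul(86, -63)) = Add(7, -5418) = -5411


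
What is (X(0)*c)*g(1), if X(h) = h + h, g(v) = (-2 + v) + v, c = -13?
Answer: 0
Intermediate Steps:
g(v) = -2 + 2*v
X(h) = 2*h
(X(0)*c)*g(1) = ((2*0)*(-13))*(-2 + 2*1) = (0*(-13))*(-2 + 2) = 0*0 = 0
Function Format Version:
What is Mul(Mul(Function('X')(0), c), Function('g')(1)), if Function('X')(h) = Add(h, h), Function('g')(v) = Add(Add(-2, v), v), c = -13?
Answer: 0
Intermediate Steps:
Function('g')(v) = Add(-2, Mul(2, v))
Function('X')(h) = Mul(2, h)
Mul(Mul(Function('X')(0), c), Function('g')(1)) = Mul(Mul(Mul(2, 0), -13), Add(-2, Mul(2, 1))) = Mul(Mul(0, -13), Add(-2, 2)) = Mul(0, 0) = 0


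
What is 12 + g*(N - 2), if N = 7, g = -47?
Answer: -223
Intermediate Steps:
12 + g*(N - 2) = 12 - 47*(7 - 2) = 12 - 47*5 = 12 - 235 = -223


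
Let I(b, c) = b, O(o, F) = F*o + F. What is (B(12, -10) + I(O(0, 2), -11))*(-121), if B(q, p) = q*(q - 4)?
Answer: -11858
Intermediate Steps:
O(o, F) = F + F*o
B(q, p) = q*(-4 + q)
(B(12, -10) + I(O(0, 2), -11))*(-121) = (12*(-4 + 12) + 2*(1 + 0))*(-121) = (12*8 + 2*1)*(-121) = (96 + 2)*(-121) = 98*(-121) = -11858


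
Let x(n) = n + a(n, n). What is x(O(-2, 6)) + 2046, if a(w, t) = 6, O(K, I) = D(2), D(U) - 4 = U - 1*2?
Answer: 2056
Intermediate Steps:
D(U) = 2 + U (D(U) = 4 + (U - 1*2) = 4 + (U - 2) = 4 + (-2 + U) = 2 + U)
O(K, I) = 4 (O(K, I) = 2 + 2 = 4)
x(n) = 6 + n (x(n) = n + 6 = 6 + n)
x(O(-2, 6)) + 2046 = (6 + 4) + 2046 = 10 + 2046 = 2056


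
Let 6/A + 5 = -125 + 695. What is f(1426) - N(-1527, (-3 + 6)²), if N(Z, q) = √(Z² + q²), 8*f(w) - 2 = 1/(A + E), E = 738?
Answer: 834517/3335808 - 3*√259090 ≈ -1526.8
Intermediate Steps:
A = 6/565 (A = 6/(-5 + (-125 + 695)) = 6/(-5 + 570) = 6/565 ≈ 0.010619)
f(w) = 834517/3335808 (f(w) = ¼ + 1/(8*(6/565 + 738)) = ¼ + 1/(8*(416976/565)) = ¼ + (⅛)*(565/416976) = ¼ + 565/3335808 = 834517/3335808)
f(1426) - N(-1527, (-3 + 6)²) = 834517/3335808 - √((-1527)² + ((-3 + 6)²)²) = 834517/3335808 - √(2331729 + (3²)²) = 834517/3335808 - √(2331729 + 9²) = 834517/3335808 - √(2331729 + 81) = 834517/3335808 - √2331810 = 834517/3335808 - 3*√259090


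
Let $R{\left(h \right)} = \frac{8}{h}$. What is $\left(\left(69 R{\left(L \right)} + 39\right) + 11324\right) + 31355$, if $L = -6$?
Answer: $42626$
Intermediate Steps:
$\left(\left(69 R{\left(L \right)} + 39\right) + 11324\right) + 31355 = \left(\left(69 \frac{8}{-6} + 39\right) + 11324\right) + 31355 = \left(\left(69 \cdot 8 \left(- \frac{1}{6}\right) + 39\right) + 11324\right) + 31355 = \left(\left(69 \left(- \frac{4}{3}\right) + 39\right) + 11324\right) + 31355 = \left(\left(-92 + 39\right) + 11324\right) + 31355 = \left(-53 + 11324\right) + 31355 = 11271 + 31355 = 42626$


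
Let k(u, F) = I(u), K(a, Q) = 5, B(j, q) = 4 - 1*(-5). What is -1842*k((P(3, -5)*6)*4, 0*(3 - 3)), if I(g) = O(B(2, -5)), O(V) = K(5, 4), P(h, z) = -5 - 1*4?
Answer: -9210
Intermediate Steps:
B(j, q) = 9 (B(j, q) = 4 + 5 = 9)
P(h, z) = -9 (P(h, z) = -5 - 4 = -9)
O(V) = 5
I(g) = 5
k(u, F) = 5
-1842*k((P(3, -5)*6)*4, 0*(3 - 3)) = -1842*5 = -9210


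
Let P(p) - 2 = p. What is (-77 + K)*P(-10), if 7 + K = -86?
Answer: 1360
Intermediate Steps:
P(p) = 2 + p
K = -93 (K = -7 - 86 = -93)
(-77 + K)*P(-10) = (-77 - 93)*(2 - 10) = -170*(-8) = 1360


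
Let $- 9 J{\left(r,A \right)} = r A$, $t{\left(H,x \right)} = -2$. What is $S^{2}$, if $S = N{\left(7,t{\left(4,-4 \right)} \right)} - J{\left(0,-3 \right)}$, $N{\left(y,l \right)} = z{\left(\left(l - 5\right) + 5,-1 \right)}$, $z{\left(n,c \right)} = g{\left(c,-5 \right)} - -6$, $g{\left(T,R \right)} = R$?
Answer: $1$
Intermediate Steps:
$z{\left(n,c \right)} = 1$ ($z{\left(n,c \right)} = -5 - -6 = -5 + 6 = 1$)
$N{\left(y,l \right)} = 1$
$J{\left(r,A \right)} = - \frac{A r}{9}$ ($J{\left(r,A \right)} = - \frac{r A}{9} = - \frac{A r}{9}$)
$S = 1$ ($S = 1 - \left(- \frac{1}{9}\right) \left(-3\right) 0 = 1 - 0 = 1 + 0 = 1$)
$S^{2} = 1^{2} = 1$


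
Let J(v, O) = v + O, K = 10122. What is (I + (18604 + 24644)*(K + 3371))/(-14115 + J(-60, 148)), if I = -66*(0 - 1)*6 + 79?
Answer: -583545739/14027 ≈ -41602.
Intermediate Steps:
I = 475 (I = -(-66)*6 + 79 = -66*(-6) + 79 = 396 + 79 = 475)
J(v, O) = O + v
(I + (18604 + 24644)*(K + 3371))/(-14115 + J(-60, 148)) = (475 + (18604 + 24644)*(10122 + 3371))/(-14115 + (148 - 60)) = (475 + 43248*13493)/(-14115 + 88) = (475 + 583545264)/(-14027) = 583545739*(-1/14027) = -583545739/14027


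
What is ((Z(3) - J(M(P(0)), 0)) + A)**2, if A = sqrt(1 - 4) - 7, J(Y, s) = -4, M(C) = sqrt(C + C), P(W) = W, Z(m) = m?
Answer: -3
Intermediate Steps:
M(C) = sqrt(2)*sqrt(C) (M(C) = sqrt(2*C) = sqrt(2)*sqrt(C))
A = -7 + I*sqrt(3) (A = sqrt(-3) - 7 = I*sqrt(3) - 7 = -7 + I*sqrt(3) ≈ -7.0 + 1.732*I)
((Z(3) - J(M(P(0)), 0)) + A)**2 = ((3 - 1*(-4)) + (-7 + I*sqrt(3)))**2 = ((3 + 4) + (-7 + I*sqrt(3)))**2 = (7 + (-7 + I*sqrt(3)))**2 = (I*sqrt(3))**2 = -3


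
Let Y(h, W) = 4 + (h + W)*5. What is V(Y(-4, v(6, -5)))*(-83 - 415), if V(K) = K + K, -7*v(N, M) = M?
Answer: 86652/7 ≈ 12379.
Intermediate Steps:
v(N, M) = -M/7
Y(h, W) = 4 + 5*W + 5*h (Y(h, W) = 4 + (W + h)*5 = 4 + (5*W + 5*h) = 4 + 5*W + 5*h)
V(K) = 2*K
V(Y(-4, v(6, -5)))*(-83 - 415) = (2*(4 + 5*(-⅐*(-5)) + 5*(-4)))*(-83 - 415) = (2*(4 + 5*(5/7) - 20))*(-498) = (2*(4 + 25/7 - 20))*(-498) = (2*(-87/7))*(-498) = -174/7*(-498) = 86652/7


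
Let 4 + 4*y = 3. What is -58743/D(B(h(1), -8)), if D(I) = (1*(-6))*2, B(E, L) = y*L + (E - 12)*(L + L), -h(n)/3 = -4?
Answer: 19581/4 ≈ 4895.3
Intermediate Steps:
y = -1/4 (y = -1 + (1/4)*3 = -1 + 3/4 = -1/4 ≈ -0.25000)
h(n) = 12 (h(n) = -3*(-4) = 12)
B(E, L) = -L/4 + 2*L*(-12 + E) (B(E, L) = -L/4 + (E - 12)*(L + L) = -L/4 + (-12 + E)*(2*L) = -L/4 + 2*L*(-12 + E))
D(I) = -12 (D(I) = -6*2 = -12)
-58743/D(B(h(1), -8)) = -58743/(-12) = -58743*(-1/12) = 19581/4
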